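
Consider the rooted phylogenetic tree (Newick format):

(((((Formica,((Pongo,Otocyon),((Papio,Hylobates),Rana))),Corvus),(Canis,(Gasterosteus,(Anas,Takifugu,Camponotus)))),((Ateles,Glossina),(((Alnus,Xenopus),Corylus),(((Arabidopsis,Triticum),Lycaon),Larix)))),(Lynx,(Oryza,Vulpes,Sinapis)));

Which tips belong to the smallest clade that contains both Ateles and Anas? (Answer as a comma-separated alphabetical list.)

Alnus, Anas, Arabidopsis, Ateles, Camponotus, Canis, Corvus, Corylus, Formica, Gasterosteus, Glossina, Hylobates, Larix, Lycaon, Otocyon, Papio, Pongo, Rana, Takifugu, Triticum, Xenopus

Tracing Ateles: it sits inside (Ateles,Glossina).
Tracing Anas: it sits inside (Anas,Takifugu,Camponotus).
The smallest clade enclosing both is ((((Formica,((Pongo,Otocyon),((Papio,Hylobates),Rana))),Corvus),(Canis,(Gasterosteus,(Anas,Takifugu,Camponotus)))),((Ateles,Glossina),(((Alnus,Xenopus),Corylus),(((Arabidopsis,Triticum),Lycaon),Larix)))); the answer is its 21 terminal taxa in alphabetical order.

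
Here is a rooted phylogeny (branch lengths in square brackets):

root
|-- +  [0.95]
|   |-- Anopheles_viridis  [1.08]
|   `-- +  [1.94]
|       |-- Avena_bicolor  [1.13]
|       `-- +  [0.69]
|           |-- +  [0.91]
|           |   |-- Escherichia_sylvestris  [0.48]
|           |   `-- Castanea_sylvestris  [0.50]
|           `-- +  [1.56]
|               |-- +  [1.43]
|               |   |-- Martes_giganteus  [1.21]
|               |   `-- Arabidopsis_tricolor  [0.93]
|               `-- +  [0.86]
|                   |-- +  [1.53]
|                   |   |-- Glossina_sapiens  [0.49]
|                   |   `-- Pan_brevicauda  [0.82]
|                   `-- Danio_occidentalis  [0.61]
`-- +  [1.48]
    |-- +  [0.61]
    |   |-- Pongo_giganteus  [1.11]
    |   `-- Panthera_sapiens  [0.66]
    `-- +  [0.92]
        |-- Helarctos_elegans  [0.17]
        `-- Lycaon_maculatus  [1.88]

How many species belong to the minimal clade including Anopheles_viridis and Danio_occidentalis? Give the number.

The MRCA of Anopheles_viridis and Danio_occidentalis is the node subtending (Anopheles_viridis,(Avena_bicolor,((Escherichia_sylvestris,Castanea_sylvestris),((Martes_giganteus,Arabidopsis_tricolor),((Glossina_sapiens,Pan_brevicauda),Danio_occidentalis))))).
That clade contains 9 terminal taxa: Anopheles_viridis, Arabidopsis_tricolor, Avena_bicolor, Castanea_sylvestris, Danio_occidentalis, Escherichia_sylvestris, Glossina_sapiens, Martes_giganteus, Pan_brevicauda.

9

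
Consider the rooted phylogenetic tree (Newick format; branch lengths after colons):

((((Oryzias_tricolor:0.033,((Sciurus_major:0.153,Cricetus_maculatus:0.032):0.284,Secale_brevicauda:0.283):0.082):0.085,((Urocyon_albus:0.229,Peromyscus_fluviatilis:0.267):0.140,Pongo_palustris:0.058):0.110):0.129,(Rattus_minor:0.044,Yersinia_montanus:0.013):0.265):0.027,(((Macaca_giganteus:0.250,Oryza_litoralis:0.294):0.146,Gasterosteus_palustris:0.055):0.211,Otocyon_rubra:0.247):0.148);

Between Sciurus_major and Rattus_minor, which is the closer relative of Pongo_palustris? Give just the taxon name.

The MRCA of Pongo_palustris and Sciurus_major subtends ((Oryzias_tricolor,((Sciurus_major,Cricetus_maculatus),Secale_brevicauda)),((Urocyon_albus,Peromyscus_fluviatilis),Pongo_palustris)) (7 taxa).
The MRCA of Pongo_palustris and Rattus_minor subtends (((Oryzias_tricolor,((Sciurus_major,Cricetus_maculatus),Secale_brevicauda)),((Urocyon_albus,Peromyscus_fluviatilis),Pongo_palustris)),(Rattus_minor,Yersinia_montanus)) (9 taxa).
The first is nested inside the second, so Pongo_palustris shares a more recent common ancestor with Sciurus_major.

Sciurus_major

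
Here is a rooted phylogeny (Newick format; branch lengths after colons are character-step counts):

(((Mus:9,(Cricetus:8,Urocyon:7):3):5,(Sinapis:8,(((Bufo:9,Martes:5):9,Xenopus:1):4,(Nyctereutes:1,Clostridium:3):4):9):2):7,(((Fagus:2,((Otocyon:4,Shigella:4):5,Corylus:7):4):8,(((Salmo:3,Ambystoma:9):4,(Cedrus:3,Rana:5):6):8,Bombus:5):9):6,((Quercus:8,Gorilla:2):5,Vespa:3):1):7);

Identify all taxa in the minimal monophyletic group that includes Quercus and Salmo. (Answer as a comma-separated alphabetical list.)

Tracing Quercus: it sits inside (Quercus,Gorilla).
Tracing Salmo: it sits inside (Salmo,Ambystoma).
The smallest clade enclosing both is (((Fagus,((Otocyon,Shigella),Corylus)),(((Salmo,Ambystoma),(Cedrus,Rana)),Bombus)),((Quercus,Gorilla),Vespa)); the answer is its 12 terminal taxa in alphabetical order.

Ambystoma, Bombus, Cedrus, Corylus, Fagus, Gorilla, Otocyon, Quercus, Rana, Salmo, Shigella, Vespa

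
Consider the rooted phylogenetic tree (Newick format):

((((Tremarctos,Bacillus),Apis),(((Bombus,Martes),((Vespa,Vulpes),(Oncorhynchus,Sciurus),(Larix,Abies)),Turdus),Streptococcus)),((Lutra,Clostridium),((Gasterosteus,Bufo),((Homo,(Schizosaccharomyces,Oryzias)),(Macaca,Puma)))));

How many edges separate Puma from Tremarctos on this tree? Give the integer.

9

The MRCA of Puma and Tremarctos is the root of the tree.
From Puma up to that node: 5 branches. From Tremarctos up to the same node: 4 branches. Total: 5 + 4 = 9.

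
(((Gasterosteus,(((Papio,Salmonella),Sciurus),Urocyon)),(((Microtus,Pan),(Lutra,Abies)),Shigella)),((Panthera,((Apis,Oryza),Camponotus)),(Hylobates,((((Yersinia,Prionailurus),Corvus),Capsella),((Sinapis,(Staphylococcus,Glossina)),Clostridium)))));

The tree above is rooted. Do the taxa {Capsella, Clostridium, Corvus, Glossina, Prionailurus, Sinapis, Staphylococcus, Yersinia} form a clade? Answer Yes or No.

The most recent common ancestor of these taxa subtends ((((Yersinia,Prionailurus),Corvus),Capsella),((Sinapis,(Staphylococcus,Glossina)),Clostridium)).
That clade has exactly 8 tips — every listed taxon and nothing else — so the group is monophyletic.

Yes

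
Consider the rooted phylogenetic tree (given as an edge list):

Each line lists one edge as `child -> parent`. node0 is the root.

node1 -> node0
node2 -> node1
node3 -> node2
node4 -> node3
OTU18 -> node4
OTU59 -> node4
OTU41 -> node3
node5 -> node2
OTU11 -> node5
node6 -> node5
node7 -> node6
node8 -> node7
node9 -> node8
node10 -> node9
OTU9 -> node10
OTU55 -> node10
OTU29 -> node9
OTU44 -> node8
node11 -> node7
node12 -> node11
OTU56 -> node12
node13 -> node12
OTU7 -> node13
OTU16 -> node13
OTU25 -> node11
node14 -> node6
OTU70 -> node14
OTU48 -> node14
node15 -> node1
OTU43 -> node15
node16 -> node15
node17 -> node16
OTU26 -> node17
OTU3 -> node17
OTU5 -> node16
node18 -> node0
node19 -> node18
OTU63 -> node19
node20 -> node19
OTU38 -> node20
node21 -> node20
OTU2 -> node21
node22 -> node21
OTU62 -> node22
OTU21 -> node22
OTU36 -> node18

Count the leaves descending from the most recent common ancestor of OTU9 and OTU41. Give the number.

14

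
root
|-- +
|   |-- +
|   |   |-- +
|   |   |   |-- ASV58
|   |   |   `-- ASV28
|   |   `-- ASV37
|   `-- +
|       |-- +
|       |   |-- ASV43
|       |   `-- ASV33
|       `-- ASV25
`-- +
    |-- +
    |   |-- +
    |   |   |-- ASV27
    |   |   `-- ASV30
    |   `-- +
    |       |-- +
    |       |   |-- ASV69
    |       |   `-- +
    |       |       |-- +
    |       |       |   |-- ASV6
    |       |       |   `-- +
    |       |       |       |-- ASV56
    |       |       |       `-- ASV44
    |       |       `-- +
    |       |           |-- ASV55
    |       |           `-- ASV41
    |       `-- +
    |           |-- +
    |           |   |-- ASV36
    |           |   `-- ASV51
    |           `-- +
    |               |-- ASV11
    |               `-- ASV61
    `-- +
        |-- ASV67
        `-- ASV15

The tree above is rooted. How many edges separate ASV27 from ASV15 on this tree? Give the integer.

The MRCA of ASV27 and ASV15 is the node subtending (((ASV27,ASV30),((ASV69,((ASV6,(ASV56,ASV44)),(ASV55,ASV41))),((ASV36,ASV51),(ASV11,ASV61)))),(ASV67,ASV15)).
From ASV27 up to that node: 3 branches. From ASV15 up to the same node: 2 branches. Total: 3 + 2 = 5.

5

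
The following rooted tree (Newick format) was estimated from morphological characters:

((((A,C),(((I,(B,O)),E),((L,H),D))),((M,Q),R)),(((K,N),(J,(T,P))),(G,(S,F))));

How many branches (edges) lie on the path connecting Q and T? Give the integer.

9

The MRCA of Q and T is the root of the tree.
From Q up to that node: 4 branches. From T up to the same node: 5 branches. Total: 4 + 5 = 9.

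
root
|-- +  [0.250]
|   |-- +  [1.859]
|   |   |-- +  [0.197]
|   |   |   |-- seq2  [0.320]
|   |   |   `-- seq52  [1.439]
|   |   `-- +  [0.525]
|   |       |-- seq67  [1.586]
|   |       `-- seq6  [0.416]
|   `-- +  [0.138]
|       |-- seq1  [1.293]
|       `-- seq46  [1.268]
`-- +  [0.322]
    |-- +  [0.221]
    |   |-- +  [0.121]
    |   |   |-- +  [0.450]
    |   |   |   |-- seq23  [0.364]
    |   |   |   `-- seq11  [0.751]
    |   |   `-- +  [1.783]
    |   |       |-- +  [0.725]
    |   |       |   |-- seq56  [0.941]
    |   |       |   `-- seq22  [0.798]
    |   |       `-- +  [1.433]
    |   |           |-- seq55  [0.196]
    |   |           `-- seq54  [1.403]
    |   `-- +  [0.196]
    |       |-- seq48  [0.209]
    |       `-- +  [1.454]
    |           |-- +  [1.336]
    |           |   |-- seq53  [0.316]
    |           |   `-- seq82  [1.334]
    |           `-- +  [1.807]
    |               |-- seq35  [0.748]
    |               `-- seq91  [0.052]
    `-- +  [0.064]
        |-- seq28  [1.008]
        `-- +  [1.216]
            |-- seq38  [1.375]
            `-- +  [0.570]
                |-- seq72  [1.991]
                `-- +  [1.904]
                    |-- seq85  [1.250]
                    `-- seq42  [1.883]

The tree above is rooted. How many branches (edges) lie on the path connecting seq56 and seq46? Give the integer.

9

The MRCA of seq56 and seq46 is the root of the tree.
From seq56 up to that node: 6 branches. From seq46 up to the same node: 3 branches. Total: 6 + 3 = 9.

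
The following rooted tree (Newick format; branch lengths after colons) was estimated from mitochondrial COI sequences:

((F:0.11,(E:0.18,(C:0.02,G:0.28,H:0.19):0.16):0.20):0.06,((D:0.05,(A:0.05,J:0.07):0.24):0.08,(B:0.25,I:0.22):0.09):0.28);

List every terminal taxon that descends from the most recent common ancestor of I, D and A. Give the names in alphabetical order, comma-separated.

A, B, D, I, J

Tracing I: it sits inside (B,I).
Tracing D: it sits inside (D,(A,J)).
Tracing A: it sits inside (A,J).
The smallest clade enclosing all 3 is ((D,(A,J)),(B,I)); the answer is its 5 terminal taxa in alphabetical order.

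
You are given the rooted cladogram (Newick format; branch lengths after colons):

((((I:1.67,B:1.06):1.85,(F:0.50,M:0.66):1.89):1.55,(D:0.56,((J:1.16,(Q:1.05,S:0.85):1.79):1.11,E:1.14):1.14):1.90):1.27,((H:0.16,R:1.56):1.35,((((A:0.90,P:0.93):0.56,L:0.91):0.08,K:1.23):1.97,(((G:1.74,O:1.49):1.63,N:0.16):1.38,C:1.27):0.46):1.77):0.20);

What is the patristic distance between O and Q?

15.19

The path runs O → … → MRCA → … → Q; the MRCA is the root of the tree.
Branch lengths along that path: 1.49 + 1.63 + 1.38 + 0.46 + 1.77 + 0.20 + 1.27 + 1.90 + 1.14 + 1.11 + 1.79 + 1.05 = 15.19.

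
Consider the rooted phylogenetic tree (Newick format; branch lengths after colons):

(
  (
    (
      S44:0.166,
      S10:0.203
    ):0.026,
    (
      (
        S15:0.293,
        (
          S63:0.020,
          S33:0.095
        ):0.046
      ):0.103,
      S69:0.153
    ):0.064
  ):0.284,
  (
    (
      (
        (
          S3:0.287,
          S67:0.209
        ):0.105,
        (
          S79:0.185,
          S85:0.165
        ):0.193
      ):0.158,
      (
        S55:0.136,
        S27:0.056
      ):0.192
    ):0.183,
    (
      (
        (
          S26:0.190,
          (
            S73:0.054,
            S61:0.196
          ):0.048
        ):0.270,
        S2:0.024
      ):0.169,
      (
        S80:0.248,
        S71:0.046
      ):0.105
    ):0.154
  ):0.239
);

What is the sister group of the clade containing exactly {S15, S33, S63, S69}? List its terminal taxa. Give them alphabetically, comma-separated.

The clade containing exactly {S15, S33, S63, S69} attaches to the tree at the node subtending ((S44,S10),((S15,(S63,S33)),S69)).
The other lineage descending from that same node — the sister group — is (S44,S10); its 2 tips in alphabetical order are the answer.

S10, S44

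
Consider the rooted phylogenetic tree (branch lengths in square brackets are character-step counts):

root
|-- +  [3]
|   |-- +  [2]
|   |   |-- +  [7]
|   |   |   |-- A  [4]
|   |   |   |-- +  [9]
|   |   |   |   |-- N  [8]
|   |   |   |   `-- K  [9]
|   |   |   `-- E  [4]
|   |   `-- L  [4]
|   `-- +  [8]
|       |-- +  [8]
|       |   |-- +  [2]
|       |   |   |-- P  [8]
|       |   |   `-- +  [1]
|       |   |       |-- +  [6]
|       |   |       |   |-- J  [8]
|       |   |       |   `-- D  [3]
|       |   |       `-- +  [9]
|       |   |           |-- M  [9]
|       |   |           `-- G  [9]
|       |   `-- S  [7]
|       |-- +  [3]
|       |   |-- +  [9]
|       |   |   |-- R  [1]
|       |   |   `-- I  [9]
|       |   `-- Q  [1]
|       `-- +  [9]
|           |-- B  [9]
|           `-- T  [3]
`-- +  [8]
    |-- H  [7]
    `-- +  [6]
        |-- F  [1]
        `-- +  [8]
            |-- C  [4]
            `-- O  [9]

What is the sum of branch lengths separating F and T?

The path runs F → … → MRCA → … → T; the MRCA is the root of the tree.
Branch lengths along that path: 1 + 6 + 8 + 3 + 8 + 9 + 3 = 38.

38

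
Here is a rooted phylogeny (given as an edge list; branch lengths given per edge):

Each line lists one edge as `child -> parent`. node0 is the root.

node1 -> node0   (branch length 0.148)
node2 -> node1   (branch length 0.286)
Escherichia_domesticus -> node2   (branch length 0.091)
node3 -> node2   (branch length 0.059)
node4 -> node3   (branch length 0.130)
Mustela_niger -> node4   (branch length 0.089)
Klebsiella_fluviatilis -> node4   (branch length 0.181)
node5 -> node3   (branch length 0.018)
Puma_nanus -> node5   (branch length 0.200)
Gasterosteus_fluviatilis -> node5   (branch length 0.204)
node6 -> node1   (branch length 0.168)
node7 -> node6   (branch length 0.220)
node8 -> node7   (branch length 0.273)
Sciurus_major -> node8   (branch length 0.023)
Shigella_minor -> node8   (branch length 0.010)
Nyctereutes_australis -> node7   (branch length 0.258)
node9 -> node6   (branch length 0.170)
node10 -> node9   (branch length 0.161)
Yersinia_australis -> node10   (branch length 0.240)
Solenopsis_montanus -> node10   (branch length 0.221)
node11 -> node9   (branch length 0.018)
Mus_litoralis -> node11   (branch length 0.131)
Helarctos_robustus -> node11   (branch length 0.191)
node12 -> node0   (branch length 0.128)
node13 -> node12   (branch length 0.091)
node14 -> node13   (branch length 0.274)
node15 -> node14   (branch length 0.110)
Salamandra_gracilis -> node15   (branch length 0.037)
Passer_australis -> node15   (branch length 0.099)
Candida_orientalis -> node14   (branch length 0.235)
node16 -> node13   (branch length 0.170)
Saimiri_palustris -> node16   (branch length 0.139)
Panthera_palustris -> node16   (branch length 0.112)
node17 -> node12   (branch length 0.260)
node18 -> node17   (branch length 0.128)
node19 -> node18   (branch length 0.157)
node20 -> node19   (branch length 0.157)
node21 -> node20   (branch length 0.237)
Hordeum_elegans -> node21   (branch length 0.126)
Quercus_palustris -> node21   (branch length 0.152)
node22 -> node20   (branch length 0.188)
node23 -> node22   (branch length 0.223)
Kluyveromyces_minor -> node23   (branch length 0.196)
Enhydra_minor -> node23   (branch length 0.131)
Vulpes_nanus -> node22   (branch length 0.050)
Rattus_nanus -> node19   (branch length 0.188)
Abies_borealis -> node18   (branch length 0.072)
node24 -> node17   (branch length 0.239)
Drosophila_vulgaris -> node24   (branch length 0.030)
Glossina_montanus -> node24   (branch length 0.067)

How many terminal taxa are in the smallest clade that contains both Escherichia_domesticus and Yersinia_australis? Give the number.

The MRCA of Escherichia_domesticus and Yersinia_australis is the node subtending ((Escherichia_domesticus,((Mustela_niger,Klebsiella_fluviatilis),(Puma_nanus,Gasterosteus_fluviatilis))),(((Sciurus_major,Shigella_minor),Nyctereutes_australis),((Yersinia_australis,Solenopsis_montanus),(Mus_litoralis,Helarctos_robustus)))).
That clade contains 12 terminal taxa: Escherichia_domesticus, Gasterosteus_fluviatilis, Helarctos_robustus, Klebsiella_fluviatilis, Mus_litoralis, Mustela_niger, Nyctereutes_australis, Puma_nanus, Sciurus_major, Shigella_minor, Solenopsis_montanus, Yersinia_australis.

12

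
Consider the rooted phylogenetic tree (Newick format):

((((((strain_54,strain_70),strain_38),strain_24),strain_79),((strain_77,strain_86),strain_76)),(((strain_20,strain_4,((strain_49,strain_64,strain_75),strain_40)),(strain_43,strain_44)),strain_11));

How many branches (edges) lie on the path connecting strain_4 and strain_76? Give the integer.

7

The MRCA of strain_4 and strain_76 is the root of the tree.
From strain_4 up to that node: 4 branches. From strain_76 up to the same node: 3 branches. Total: 4 + 3 = 7.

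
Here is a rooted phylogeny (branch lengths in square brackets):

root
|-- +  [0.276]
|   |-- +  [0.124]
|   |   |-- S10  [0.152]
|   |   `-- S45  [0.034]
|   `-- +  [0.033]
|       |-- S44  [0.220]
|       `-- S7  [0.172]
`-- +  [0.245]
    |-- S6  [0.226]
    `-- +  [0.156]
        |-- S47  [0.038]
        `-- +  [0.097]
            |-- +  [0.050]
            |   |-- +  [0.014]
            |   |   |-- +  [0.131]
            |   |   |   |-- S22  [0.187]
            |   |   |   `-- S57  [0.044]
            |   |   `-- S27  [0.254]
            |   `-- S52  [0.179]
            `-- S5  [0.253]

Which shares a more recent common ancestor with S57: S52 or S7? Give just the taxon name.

S52

The MRCA of S57 and S52 subtends (((S22,S57),S27),S52) (4 taxa).
The MRCA of S57 and S7 is the root, subtending the entire tree (11 taxa).
The first is nested inside the second, so S57 shares a more recent common ancestor with S52.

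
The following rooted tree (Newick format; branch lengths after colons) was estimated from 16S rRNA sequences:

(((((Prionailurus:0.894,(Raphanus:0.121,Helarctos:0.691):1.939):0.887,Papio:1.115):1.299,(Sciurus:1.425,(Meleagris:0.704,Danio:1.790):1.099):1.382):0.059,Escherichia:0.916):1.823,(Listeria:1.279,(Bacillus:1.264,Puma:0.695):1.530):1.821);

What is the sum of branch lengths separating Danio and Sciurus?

The path runs Danio → … → MRCA → … → Sciurus; the MRCA is the node subtending (Sciurus,(Meleagris,Danio)).
Branch lengths along that path: 1.790 + 1.099 + 1.425 = 4.314.

4.314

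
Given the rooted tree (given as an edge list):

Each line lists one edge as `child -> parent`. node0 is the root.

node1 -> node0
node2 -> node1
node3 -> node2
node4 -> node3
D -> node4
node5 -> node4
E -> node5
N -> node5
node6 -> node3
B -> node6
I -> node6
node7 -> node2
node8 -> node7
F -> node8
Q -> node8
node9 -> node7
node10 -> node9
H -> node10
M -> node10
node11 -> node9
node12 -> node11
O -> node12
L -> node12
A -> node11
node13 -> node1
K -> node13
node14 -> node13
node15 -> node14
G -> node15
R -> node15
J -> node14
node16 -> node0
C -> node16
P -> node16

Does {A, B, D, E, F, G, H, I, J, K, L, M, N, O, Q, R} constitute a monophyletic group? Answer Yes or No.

The most recent common ancestor of these taxa subtends ((((D,(E,N)),(B,I)),((F,Q),((H,M),((O,L),A)))),(K,((G,R),J))).
That clade has exactly 16 tips — every listed taxon and nothing else — so the group is monophyletic.

Yes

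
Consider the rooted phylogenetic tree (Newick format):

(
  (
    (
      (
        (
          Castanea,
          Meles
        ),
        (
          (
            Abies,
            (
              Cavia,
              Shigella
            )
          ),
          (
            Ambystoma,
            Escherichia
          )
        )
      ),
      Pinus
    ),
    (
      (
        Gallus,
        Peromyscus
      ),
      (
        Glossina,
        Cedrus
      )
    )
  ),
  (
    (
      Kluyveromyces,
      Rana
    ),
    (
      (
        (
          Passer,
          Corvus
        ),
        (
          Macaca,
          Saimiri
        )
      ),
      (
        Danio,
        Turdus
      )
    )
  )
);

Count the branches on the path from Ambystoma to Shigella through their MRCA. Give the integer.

The MRCA of Ambystoma and Shigella is the node subtending ((Abies,(Cavia,Shigella)),(Ambystoma,Escherichia)).
From Ambystoma up to that node: 2 branches. From Shigella up to the same node: 3 branches. Total: 2 + 3 = 5.

5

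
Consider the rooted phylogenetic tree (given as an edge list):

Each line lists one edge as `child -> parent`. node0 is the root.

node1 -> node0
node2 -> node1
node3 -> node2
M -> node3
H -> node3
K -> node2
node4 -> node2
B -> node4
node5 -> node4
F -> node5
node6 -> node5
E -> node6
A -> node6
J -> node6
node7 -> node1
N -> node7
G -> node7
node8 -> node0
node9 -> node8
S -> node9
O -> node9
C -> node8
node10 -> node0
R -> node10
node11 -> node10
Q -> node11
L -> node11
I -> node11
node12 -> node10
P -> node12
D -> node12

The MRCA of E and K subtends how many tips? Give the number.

The MRCA of E and K is the node subtending ((M,H),K,(B,(F,(E,A,J)))).
That clade contains 8 terminal taxa: A, B, E, F, H, J, K, M.

8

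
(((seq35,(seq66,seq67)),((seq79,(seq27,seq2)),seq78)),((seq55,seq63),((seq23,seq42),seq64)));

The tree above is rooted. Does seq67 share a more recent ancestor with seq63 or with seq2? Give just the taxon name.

seq2

The MRCA of seq67 and seq2 subtends ((seq35,(seq66,seq67)),((seq79,(seq27,seq2)),seq78)) (7 taxa).
The MRCA of seq67 and seq63 is the root, subtending the entire tree (12 taxa).
The first is nested inside the second, so seq67 shares a more recent common ancestor with seq2.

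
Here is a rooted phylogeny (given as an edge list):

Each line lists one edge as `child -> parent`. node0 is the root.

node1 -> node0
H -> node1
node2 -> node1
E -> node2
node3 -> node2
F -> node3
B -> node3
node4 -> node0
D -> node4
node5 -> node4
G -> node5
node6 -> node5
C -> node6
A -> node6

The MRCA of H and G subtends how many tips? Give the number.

The MRCA of H and G is the root, so the clade is the entire tree.
That clade contains 8 terminal taxa: A, B, C, D, E, F, G, H.

8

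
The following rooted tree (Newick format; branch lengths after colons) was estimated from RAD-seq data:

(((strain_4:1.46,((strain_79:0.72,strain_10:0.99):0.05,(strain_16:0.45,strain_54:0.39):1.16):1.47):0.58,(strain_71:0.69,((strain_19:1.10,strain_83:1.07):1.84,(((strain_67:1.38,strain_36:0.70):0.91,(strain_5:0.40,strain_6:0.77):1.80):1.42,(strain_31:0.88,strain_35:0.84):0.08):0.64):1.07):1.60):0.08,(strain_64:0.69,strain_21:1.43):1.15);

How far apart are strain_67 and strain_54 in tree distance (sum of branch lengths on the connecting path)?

10.62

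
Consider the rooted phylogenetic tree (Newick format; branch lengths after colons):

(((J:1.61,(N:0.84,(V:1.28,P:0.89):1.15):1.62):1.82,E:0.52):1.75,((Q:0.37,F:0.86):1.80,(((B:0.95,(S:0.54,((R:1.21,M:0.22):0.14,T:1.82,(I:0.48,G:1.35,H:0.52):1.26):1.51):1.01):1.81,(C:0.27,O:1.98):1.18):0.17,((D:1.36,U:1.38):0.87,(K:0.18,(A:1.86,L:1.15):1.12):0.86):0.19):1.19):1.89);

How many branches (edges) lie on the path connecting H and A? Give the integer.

The MRCA of H and A is the node subtending (((B,(S,((R,M),T,(I,G,H)))),(C,O)),((D,U),(K,(A,L)))).
From H up to that node: 6 branches. From A up to the same node: 4 branches. Total: 6 + 4 = 10.

10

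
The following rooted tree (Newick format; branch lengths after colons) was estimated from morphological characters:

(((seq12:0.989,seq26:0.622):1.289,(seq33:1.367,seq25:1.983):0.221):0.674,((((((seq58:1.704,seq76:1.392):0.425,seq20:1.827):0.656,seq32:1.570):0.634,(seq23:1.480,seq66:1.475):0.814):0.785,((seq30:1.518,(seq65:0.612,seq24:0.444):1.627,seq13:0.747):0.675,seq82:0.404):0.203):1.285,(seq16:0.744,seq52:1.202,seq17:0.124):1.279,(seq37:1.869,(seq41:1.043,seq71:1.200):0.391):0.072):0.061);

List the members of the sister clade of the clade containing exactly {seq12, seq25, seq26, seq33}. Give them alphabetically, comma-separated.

seq13, seq16, seq17, seq20, seq23, seq24, seq30, seq32, seq37, seq41, seq52, seq58, seq65, seq66, seq71, seq76, seq82

The clade containing exactly {seq12, seq25, seq26, seq33} attaches directly to the root of the tree.
The other lineage descending from that same node — the sister group — is ((((((seq58,seq76),seq20),seq32),(seq23,seq66)),((seq30,(seq65,seq24),seq13),seq82)),(seq16,seq52,seq17),(seq37,(seq41,seq71))); its 17 tips in alphabetical order are the answer.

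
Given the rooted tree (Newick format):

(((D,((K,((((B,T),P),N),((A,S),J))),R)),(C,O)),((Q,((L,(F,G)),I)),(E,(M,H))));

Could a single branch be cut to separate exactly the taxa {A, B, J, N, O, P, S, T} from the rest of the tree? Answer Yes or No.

No

The MRCA of the listed taxa subtends ((D,((K,((((B,T),P),N),((A,S),J))),R)),(C,O)).
That clade also contains C, D, K, R, which are not in the proposed group, so the group is not monophyletic.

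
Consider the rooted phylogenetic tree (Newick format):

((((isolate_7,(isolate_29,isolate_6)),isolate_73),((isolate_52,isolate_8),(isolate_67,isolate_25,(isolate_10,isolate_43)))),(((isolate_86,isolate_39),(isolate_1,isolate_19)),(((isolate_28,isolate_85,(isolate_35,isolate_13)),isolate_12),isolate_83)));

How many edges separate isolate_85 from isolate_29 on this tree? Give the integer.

10

The MRCA of isolate_85 and isolate_29 is the root of the tree.
From isolate_85 up to that node: 5 branches. From isolate_29 up to the same node: 5 branches. Total: 5 + 5 = 10.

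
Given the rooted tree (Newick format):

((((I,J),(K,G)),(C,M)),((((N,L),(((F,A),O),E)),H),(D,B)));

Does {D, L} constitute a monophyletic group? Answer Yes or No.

The MRCA of the listed taxa subtends ((((N,L),(((F,A),O),E)),H),(D,B)).
That clade also contains A, B, E, F, H, N, O, which are not in the proposed group, so the group is not monophyletic.

No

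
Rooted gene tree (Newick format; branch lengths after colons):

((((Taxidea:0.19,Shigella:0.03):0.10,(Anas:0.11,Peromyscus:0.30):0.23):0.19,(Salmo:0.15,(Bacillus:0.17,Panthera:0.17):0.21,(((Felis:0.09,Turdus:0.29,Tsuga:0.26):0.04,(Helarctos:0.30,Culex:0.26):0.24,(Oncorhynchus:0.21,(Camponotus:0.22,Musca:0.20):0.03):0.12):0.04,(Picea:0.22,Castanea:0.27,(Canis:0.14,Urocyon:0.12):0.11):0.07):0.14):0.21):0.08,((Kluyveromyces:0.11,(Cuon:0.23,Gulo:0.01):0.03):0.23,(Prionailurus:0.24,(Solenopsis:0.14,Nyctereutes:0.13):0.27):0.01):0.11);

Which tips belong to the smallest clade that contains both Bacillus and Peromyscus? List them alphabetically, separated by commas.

Tracing Bacillus: it sits inside (Bacillus,Panthera).
Tracing Peromyscus: it sits inside (Anas,Peromyscus).
The smallest clade enclosing both is (((Taxidea,Shigella),(Anas,Peromyscus)),(Salmo,(Bacillus,Panthera),(((Felis,Turdus,Tsuga),(Helarctos,Culex),(Oncorhynchus,(Camponotus,Musca))),(Picea,Castanea,(Canis,Urocyon))))); the answer is its 19 terminal taxa in alphabetical order.

Anas, Bacillus, Camponotus, Canis, Castanea, Culex, Felis, Helarctos, Musca, Oncorhynchus, Panthera, Peromyscus, Picea, Salmo, Shigella, Taxidea, Tsuga, Turdus, Urocyon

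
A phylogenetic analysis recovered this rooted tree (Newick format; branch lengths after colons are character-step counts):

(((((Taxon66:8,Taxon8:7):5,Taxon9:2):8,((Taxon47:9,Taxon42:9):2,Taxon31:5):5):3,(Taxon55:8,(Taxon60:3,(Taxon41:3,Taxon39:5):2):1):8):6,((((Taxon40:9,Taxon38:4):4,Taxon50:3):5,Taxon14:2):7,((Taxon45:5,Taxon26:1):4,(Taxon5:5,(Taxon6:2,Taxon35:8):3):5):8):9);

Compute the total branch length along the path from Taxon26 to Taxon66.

The path runs Taxon26 → … → MRCA → … → Taxon66; the MRCA is the root of the tree.
Branch lengths along that path: 1 + 4 + 8 + 9 + 6 + 3 + 8 + 5 + 8 = 52.

52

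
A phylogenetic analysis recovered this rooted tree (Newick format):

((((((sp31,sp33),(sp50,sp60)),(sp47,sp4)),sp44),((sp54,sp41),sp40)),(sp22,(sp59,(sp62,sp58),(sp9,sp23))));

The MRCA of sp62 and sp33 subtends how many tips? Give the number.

16

The MRCA of sp62 and sp33 is the root, so the clade is the entire tree.
That clade contains 16 terminal taxa: sp22, sp23, sp31, sp33, sp4, sp40, sp41, sp44, sp47, sp50, sp54, sp58, sp59, sp60, sp62, sp9.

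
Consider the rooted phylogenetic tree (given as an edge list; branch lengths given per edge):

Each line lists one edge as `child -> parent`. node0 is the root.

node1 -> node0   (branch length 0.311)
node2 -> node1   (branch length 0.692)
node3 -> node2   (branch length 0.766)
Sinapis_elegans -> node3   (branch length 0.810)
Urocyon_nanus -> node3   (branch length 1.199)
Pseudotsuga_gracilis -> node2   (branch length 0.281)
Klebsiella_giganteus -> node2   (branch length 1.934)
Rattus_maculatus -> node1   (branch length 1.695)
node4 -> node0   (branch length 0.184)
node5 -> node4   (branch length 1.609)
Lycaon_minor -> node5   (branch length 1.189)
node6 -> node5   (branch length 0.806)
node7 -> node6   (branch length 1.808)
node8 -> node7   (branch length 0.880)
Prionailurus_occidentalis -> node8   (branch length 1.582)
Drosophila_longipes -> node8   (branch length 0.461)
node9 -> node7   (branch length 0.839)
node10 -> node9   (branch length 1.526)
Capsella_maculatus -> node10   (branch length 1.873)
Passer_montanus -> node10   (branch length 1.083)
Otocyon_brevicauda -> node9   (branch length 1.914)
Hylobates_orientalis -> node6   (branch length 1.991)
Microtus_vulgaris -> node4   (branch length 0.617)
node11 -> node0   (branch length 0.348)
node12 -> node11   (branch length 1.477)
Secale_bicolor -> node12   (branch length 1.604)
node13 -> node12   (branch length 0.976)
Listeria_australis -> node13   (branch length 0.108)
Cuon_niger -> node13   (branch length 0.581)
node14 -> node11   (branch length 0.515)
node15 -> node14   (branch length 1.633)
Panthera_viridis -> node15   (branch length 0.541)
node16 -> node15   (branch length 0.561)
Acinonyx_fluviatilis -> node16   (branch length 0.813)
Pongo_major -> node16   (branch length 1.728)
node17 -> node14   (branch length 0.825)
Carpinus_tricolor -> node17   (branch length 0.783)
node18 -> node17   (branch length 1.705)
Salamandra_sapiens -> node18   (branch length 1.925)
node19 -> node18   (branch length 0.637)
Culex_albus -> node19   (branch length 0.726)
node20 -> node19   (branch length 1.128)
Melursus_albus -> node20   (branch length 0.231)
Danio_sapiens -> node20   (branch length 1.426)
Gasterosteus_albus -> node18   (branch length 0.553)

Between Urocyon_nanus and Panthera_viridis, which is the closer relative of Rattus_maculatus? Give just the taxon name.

The MRCA of Rattus_maculatus and Urocyon_nanus subtends (((Sinapis_elegans,Urocyon_nanus),Pseudotsuga_gracilis,Klebsiella_giganteus),Rattus_maculatus) (5 taxa).
The MRCA of Rattus_maculatus and Panthera_viridis is the root, subtending the entire tree (25 taxa).
The first is nested inside the second, so Rattus_maculatus shares a more recent common ancestor with Urocyon_nanus.

Urocyon_nanus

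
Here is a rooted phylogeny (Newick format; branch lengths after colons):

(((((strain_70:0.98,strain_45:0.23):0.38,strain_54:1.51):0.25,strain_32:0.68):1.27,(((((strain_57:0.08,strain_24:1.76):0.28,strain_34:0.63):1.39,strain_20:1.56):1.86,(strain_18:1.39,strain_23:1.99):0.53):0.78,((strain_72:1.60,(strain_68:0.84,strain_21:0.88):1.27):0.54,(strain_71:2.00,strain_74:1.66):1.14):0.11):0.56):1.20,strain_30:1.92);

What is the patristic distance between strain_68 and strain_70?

6.20

The path runs strain_68 → … → MRCA → … → strain_70; the MRCA is the node subtending ((((strain_70,strain_45),strain_54),strain_32),(((((strain_57,strain_24),strain_34),strain_20),(strain_18,strain_23)),((strain_72,(strain_68,strain_21)),(strain_71,strain_74)))).
Branch lengths along that path: 0.84 + 1.27 + 0.54 + 0.11 + 0.56 + 1.27 + 0.25 + 0.38 + 0.98 = 6.20.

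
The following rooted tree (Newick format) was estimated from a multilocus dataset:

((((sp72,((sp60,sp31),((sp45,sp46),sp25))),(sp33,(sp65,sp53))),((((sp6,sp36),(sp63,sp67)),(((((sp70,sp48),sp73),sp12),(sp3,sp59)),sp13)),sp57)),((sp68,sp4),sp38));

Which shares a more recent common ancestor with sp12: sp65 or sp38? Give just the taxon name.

The MRCA of sp12 and sp65 subtends (((sp72,((sp60,sp31),((sp45,sp46),sp25))),(sp33,(sp65,sp53))),((((sp6,sp36),(sp63,sp67)),(((((sp70,sp48),sp73),sp12),(sp3,sp59)),sp13)),sp57)) (21 taxa).
The MRCA of sp12 and sp38 is the root, subtending the entire tree (24 taxa).
The first is nested inside the second, so sp12 shares a more recent common ancestor with sp65.

sp65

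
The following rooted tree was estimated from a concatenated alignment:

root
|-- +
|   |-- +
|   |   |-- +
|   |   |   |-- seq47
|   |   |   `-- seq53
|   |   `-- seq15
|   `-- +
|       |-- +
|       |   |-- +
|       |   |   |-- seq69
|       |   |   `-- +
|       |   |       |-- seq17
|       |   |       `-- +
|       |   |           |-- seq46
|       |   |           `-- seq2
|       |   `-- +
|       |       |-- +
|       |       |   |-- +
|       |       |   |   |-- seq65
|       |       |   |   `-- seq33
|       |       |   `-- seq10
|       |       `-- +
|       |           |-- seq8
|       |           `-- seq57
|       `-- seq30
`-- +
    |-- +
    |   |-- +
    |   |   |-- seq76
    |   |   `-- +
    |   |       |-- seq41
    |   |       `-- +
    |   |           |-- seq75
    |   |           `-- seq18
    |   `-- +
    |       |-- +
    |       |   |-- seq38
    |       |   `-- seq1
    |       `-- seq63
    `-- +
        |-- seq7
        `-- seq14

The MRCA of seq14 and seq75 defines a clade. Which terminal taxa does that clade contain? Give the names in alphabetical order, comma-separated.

seq1, seq14, seq18, seq38, seq41, seq63, seq7, seq75, seq76

Tracing seq14: it sits inside (seq7,seq14).
Tracing seq75: it sits inside (seq75,seq18).
The smallest clade enclosing both is (((seq76,(seq41,(seq75,seq18))),((seq38,seq1),seq63)),(seq7,seq14)); the answer is its 9 terminal taxa in alphabetical order.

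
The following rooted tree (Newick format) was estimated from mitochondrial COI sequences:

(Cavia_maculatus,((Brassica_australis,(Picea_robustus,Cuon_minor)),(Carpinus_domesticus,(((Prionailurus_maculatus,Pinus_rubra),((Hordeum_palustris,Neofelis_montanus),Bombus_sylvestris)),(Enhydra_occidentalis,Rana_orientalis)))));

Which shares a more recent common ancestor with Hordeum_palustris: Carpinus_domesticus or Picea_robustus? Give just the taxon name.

Carpinus_domesticus

The MRCA of Hordeum_palustris and Carpinus_domesticus subtends (Carpinus_domesticus,(((Prionailurus_maculatus,Pinus_rubra),((Hordeum_palustris,Neofelis_montanus),Bombus_sylvestris)),(Enhydra_occidentalis,Rana_orientalis))) (8 taxa).
The MRCA of Hordeum_palustris and Picea_robustus subtends ((Brassica_australis,(Picea_robustus,Cuon_minor)),(Carpinus_domesticus,(((Prionailurus_maculatus,Pinus_rubra),((Hordeum_palustris,Neofelis_montanus),Bombus_sylvestris)),(Enhydra_occidentalis,Rana_orientalis)))) (11 taxa).
The first is nested inside the second, so Hordeum_palustris shares a more recent common ancestor with Carpinus_domesticus.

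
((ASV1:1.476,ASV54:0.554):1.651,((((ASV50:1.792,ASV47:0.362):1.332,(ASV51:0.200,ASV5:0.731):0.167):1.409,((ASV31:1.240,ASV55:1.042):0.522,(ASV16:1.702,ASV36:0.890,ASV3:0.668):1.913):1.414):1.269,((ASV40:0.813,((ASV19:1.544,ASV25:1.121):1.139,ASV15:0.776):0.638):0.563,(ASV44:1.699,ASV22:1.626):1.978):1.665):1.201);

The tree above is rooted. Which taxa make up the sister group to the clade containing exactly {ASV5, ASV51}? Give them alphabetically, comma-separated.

ASV47, ASV50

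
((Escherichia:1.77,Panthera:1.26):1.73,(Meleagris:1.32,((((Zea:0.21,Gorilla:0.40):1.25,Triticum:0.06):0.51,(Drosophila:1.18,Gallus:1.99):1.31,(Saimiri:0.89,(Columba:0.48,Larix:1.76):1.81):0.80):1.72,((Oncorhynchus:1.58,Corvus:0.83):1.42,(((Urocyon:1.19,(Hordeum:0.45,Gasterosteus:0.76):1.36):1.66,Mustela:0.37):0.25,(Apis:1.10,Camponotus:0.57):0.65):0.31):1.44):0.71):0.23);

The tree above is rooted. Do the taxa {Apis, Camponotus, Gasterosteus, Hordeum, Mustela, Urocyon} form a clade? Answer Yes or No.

The most recent common ancestor of these taxa subtends (((Urocyon,(Hordeum,Gasterosteus)),Mustela),(Apis,Camponotus)).
That clade has exactly 6 tips — every listed taxon and nothing else — so the group is monophyletic.

Yes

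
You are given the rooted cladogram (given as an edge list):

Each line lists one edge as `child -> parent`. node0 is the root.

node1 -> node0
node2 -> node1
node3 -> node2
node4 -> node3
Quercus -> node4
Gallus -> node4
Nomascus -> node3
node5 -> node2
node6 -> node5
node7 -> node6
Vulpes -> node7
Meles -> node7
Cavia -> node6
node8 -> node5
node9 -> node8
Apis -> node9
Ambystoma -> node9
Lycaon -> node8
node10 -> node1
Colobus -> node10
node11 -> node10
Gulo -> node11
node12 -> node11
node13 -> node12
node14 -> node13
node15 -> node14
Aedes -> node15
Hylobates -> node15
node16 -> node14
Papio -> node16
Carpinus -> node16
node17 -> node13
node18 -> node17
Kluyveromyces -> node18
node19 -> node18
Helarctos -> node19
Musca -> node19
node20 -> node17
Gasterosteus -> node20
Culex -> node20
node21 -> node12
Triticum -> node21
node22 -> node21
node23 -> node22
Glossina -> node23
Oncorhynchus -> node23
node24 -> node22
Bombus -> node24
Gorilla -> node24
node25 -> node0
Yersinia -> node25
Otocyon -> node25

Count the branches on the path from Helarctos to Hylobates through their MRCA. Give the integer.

The MRCA of Helarctos and Hylobates is the node subtending (((Aedes,Hylobates),(Papio,Carpinus)),((Kluyveromyces,(Helarctos,Musca)),(Gasterosteus,Culex))).
From Helarctos up to that node: 4 branches. From Hylobates up to the same node: 3 branches. Total: 4 + 3 = 7.

7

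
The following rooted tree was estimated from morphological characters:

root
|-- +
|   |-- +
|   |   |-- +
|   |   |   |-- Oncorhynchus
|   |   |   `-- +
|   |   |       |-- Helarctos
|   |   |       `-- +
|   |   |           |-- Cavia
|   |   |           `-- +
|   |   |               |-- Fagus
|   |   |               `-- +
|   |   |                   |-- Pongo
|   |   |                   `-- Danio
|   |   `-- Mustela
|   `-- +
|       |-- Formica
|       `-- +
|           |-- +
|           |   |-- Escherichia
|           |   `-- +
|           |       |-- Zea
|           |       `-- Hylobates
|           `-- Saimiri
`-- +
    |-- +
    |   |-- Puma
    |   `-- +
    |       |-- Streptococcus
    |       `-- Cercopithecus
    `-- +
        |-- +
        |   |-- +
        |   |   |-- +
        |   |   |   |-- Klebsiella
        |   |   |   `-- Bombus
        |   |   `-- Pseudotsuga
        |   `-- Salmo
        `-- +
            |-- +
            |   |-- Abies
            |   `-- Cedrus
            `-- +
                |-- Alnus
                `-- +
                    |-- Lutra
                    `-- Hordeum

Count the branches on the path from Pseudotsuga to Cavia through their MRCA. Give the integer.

11

The MRCA of Pseudotsuga and Cavia is the root of the tree.
From Pseudotsuga up to that node: 5 branches. From Cavia up to the same node: 6 branches. Total: 5 + 6 = 11.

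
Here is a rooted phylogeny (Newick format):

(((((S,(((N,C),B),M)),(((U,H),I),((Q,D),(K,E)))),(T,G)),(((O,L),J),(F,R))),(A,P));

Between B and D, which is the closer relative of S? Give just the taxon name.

B

The MRCA of S and B subtends (S,(((N,C),B),M)) (5 taxa).
The MRCA of S and D subtends ((S,(((N,C),B),M)),(((U,H),I),((Q,D),(K,E)))) (12 taxa).
The first is nested inside the second, so S shares a more recent common ancestor with B.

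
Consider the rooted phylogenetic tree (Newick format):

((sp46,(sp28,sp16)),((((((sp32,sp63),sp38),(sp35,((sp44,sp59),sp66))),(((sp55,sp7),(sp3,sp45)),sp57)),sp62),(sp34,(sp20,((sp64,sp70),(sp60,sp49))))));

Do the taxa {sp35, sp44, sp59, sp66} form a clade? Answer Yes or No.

The most recent common ancestor of these taxa subtends (sp35,((sp44,sp59),sp66)).
That clade has exactly 4 tips — every listed taxon and nothing else — so the group is monophyletic.

Yes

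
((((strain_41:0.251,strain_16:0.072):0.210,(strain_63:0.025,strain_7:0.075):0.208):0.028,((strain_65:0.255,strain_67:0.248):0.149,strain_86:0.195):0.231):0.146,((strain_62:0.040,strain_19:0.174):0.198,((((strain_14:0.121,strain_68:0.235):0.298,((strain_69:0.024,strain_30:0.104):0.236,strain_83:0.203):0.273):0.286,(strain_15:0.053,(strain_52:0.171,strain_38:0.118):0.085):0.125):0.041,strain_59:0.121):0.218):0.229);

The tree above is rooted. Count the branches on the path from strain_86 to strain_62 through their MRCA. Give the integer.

6

The MRCA of strain_86 and strain_62 is the root of the tree.
From strain_86 up to that node: 3 branches. From strain_62 up to the same node: 3 branches. Total: 3 + 3 = 6.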